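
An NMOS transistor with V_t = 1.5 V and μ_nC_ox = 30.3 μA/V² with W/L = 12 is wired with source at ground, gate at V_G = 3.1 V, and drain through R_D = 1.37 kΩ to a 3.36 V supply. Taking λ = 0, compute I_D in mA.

V_GS = V_G = 3.1 V, so V_ov = 3.1 − 1.5 = 1.6 V.
k_n = μ_nC_ox · (W/L) = 0.3636 mA/V².
Assume saturation: I_D = ½ k_n V_ov² = 0.5 × 0.3636 × 1.6² = 0.465 mA, giving V_DS = V_DD − I_D R_D = 3.36 − 0.465 × 1.37 = 2.72 V.
V_DS = 2.72 V ≥ V_ov = 1.6 V, confirming saturation.

I_D = 0.465 mA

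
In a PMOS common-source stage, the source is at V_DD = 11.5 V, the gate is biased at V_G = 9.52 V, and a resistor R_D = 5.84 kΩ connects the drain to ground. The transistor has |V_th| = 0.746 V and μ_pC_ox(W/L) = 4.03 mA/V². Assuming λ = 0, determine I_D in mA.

V_SG = V_DD − V_G = 11.5 − 9.52 = 1.98 V, so V_ov = 1.98 − 0.746 = 1.23 V.
Assume saturation: I_D = ½ k_p V_ov² = 0.5 × 4.03 × 1.23² = 3.07 mA, giving V_SD = V_DD − I_D R_D = 11.5 − 3.07 × 5.84 = -6.42 V.
But -6.42 V < V_ov = 1.23 V, so the device is actually in triode.
In triode I_D = k_p[V_ov V_SD − ½ V_SD²] and I_D = (V_DD − V_SD)/R_D. Equating: 11.8 V_SD² − 30.04 V_SD + 11.5 = 0, giving V_SD = 0.469 V (the root below V_ov).
I_D = (11.5 − 0.469) / 5.84 = 1.89 mA.

I_D = 1.89 mA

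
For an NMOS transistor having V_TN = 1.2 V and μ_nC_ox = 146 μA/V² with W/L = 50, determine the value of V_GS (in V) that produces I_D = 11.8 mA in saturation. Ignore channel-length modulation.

V_GS = 3.00 V

k_n = μ_nC_ox · (W/L) = 7.3 mA/V².
In saturation I_D = ½ k_n (V_GS − V_TN)², so V_GS − V_TN = √(2 I_D / k_n) = √(2 × 11.8 / 7.3) = 1.8 V.
V_GS = 1.2 + 1.8 = 3 V.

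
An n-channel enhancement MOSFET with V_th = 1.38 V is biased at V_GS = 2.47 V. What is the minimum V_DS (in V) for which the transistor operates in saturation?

V_DS,sat = 1.09 V

The boundary between triode and saturation is V_DS = V_GS − V_th = V_ov.
V_ov = 2.47 − 1.38 = 1.09 V.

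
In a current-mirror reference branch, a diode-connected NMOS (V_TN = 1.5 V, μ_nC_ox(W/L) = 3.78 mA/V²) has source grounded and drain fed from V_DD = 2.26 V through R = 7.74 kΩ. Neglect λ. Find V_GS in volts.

V_GS = 1.70 V

With gate tied to drain, V_GS = V_DS ≥ V_GS − V_TN, so the device is in saturation.
KCL at the drain: ½ k_n (V_GS − V_TN)² = (V_DD − V_GS)/R.
Let x = V_GS − 1.5. Then 14.6 x² + x − 0.76 = 0, giving x = 0.196 V (positive root), so V_GS = 1.7 V.
I_D = (V_DD − V_GS)/R = (2.26 − 1.7) / 7.74 = 0.0728 mA.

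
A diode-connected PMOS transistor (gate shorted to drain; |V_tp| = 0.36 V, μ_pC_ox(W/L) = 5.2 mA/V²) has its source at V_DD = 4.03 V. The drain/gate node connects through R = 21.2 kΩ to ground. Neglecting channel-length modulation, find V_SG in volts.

V_SG = 0.609 V

With gate tied to drain, V_SG = V_SD ≥ V_SG − |V_tp|, so the device is in saturation.
KCL at the drain: ½ k_p (V_SG − |V_tp|)² = (V_DD − V_SG)/R.
Let x = V_SG − 0.36. Then 55.1 x² + x − 3.67 = 0, giving x = 0.249 V (positive root), so V_SG = 0.609 V.
I_D = (V_DD − V_SG)/R = (4.03 − 0.609) / 21.2 = 0.161 mA.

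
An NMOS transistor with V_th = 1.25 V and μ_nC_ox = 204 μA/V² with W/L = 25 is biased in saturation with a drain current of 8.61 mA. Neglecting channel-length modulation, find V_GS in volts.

k_n = μ_nC_ox · (W/L) = 5.1 mA/V².
In saturation I_D = ½ k_n (V_GS − V_th)², so V_GS − V_th = √(2 I_D / k_n) = √(2 × 8.61 / 5.1) = 1.84 V.
V_GS = 1.25 + 1.84 = 3.09 V.

V_GS = 3.09 V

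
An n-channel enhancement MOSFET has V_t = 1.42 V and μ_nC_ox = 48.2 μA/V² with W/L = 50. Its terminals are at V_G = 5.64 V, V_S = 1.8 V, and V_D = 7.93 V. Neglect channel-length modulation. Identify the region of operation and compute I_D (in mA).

V_GS = V_G − V_S = 5.64 − 1.8 = 3.84 V; V_DS = V_D − V_S = 7.93 − 1.8 = 6.13 V.
k_n = μ_nC_ox · (W/L) = 2.41 mA/V².
V_ov = V_GS − V_t = 3.84 − 1.42 = 2.42 V.
Since V_DS = 6.13 V ≥ V_ov = 2.42 V, the device is in saturation.
I_D = ½ k_n V_ov² = 0.5 × 2.41 × 2.42² = 7.06 mA.

Saturation; I_D = 7.06 mA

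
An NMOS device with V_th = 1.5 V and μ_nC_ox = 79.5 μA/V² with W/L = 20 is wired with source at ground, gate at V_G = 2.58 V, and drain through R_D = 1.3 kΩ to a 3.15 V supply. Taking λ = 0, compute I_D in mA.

I_D = 0.927 mA

V_GS = V_G = 2.58 V, so V_ov = 2.58 − 1.5 = 1.08 V.
k_n = μ_nC_ox · (W/L) = 1.59 mA/V².
Assume saturation: I_D = ½ k_n V_ov² = 0.5 × 1.59 × 1.08² = 0.927 mA, giving V_DS = V_DD − I_D R_D = 3.15 − 0.927 × 1.3 = 1.94 V.
V_DS = 1.94 V ≥ V_ov = 1.08 V, confirming saturation.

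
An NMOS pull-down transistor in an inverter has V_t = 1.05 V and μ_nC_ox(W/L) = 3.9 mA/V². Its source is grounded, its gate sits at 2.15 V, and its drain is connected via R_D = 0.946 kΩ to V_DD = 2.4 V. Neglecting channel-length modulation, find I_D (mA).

I_D = 1.89 mA

V_GS = V_G = 2.15 V, so V_ov = 2.15 − 1.05 = 1.1 V.
Assume saturation: I_D = ½ k_n V_ov² = 0.5 × 3.9 × 1.1² = 2.36 mA, giving V_DS = V_DD − I_D R_D = 2.4 − 2.36 × 0.946 = 0.168 V.
But 0.168 V < V_ov = 1.1 V, so the device is actually in triode.
In triode I_D = k_n[V_ov V_DS − ½ V_DS²] and I_D = (V_DD − V_DS)/R_D. Equating: 1.84 V_DS² − 5.058 V_DS + 2.4 = 0, giving V_DS = 0.61 V (the root below V_ov).
I_D = (2.4 − 0.61) / 0.946 = 1.89 mA.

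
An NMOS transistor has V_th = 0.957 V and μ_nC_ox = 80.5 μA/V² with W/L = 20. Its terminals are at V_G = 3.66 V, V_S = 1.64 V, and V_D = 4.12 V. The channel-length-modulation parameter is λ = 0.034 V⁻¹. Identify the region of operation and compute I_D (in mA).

Saturation; I_D = 0.986 mA

V_GS = V_G − V_S = 3.66 − 1.64 = 2.02 V; V_DS = V_D − V_S = 4.12 − 1.64 = 2.48 V.
k_n = μ_nC_ox · (W/L) = 1.61 mA/V².
V_ov = V_GS − V_th = 2.02 − 0.957 = 1.06 V.
Since V_DS = 2.48 V ≥ V_ov = 1.06 V, the device is in saturation.
I_D = ½ k_n V_ov² (1 + λ V_DS) = 0.5 × 1.61 × 1.06² × (1 + 0.034 × 2.48) = 0.986 mA.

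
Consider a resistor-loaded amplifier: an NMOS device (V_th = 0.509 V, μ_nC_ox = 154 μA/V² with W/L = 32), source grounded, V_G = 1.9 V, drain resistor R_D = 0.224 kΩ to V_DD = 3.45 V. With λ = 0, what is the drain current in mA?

I_D = 4.77 mA

V_GS = V_G = 1.9 V, so V_ov = 1.9 − 0.509 = 1.39 V.
k_n = μ_nC_ox · (W/L) = 4.928 mA/V².
Assume saturation: I_D = ½ k_n V_ov² = 0.5 × 4.928 × 1.39² = 4.77 mA, giving V_DS = V_DD − I_D R_D = 3.45 − 4.77 × 0.224 = 2.38 V.
V_DS = 2.38 V ≥ V_ov = 1.39 V, confirming saturation.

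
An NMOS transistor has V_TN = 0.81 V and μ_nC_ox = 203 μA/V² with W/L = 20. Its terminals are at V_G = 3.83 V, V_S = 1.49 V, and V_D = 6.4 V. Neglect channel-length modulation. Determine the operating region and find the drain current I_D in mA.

Saturation; I_D = 4.75 mA

V_GS = V_G − V_S = 3.83 − 1.49 = 2.34 V; V_DS = V_D − V_S = 6.4 − 1.49 = 4.91 V.
k_n = μ_nC_ox · (W/L) = 4.06 mA/V².
V_ov = V_GS − V_TN = 2.34 − 0.81 = 1.53 V.
Since V_DS = 4.91 V ≥ V_ov = 1.53 V, the device is in saturation.
I_D = ½ k_n V_ov² = 0.5 × 4.06 × 1.53² = 4.75 mA.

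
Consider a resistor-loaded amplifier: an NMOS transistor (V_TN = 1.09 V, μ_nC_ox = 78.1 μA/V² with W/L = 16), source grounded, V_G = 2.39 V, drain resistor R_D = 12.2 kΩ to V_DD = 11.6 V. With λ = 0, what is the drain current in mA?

I_D = 0.887 mA

V_GS = V_G = 2.39 V, so V_ov = 2.39 − 1.09 = 1.3 V.
k_n = μ_nC_ox · (W/L) = 1.25 mA/V².
Assume saturation: I_D = ½ k_n V_ov² = 0.5 × 1.25 × 1.3² = 1.06 mA, giving V_DS = V_DD − I_D R_D = 11.6 − 1.06 × 12.2 = -1.28 V.
But -1.28 V < V_ov = 1.3 V, so the device is actually in triode.
In triode I_D = k_n[V_ov V_DS − ½ V_DS²] and I_D = (V_DD − V_DS)/R_D. Equating: 7.62 V_DS² − 20.82 V_DS + 11.6 = 0, giving V_DS = 0.78 V (the root below V_ov).
I_D = (11.6 − 0.78) / 12.2 = 0.887 mA.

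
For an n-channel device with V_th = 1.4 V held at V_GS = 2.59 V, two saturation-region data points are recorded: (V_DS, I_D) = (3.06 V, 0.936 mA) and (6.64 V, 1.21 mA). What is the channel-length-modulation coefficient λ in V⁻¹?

With V_GS fixed, I_D ∝ (1 + λ V_DS) in saturation, so I_D2/I_D1 = (1 + λ V_DS2)/(1 + λ V_DS1).
1.21/0.936 = 1.293 = (1 + 6.64 λ)/(1 + 3.06 λ).
Solving: λ (I_D1 V_DS2 − I_D2 V_DS1) = I_D2 − I_D1, so λ = (1.21 − 0.936) / (0.936 × 6.64 − 1.21 × 3.06) = 0.274 / 2.51 = 0.109 V⁻¹.

λ = 0.109 V⁻¹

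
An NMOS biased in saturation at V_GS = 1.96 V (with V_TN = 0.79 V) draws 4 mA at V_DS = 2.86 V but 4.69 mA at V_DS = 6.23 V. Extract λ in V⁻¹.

With V_GS fixed, I_D ∝ (1 + λ V_DS) in saturation, so I_D2/I_D1 = (1 + λ V_DS2)/(1 + λ V_DS1).
4.69/4 = 1.173 = (1 + 6.23 λ)/(1 + 2.86 λ).
Solving: λ (I_D1 V_DS2 − I_D2 V_DS1) = I_D2 − I_D1, so λ = (4.69 − 4) / (4 × 6.23 − 4.69 × 2.86) = 0.69 / 11.5 = 0.06 V⁻¹.

λ = 0.0600 V⁻¹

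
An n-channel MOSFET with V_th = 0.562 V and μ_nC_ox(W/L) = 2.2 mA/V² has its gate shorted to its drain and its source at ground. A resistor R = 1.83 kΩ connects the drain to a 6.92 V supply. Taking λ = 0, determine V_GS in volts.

V_GS = 2.11 V

With gate tied to drain, V_GS = V_DS ≥ V_GS − V_th, so the device is in saturation.
KCL at the drain: ½ k_n (V_GS − V_th)² = (V_DD − V_GS)/R.
Let x = V_GS − 0.562. Then 2.01 x² + x − 6.358 = 0, giving x = 1.55 V (positive root), so V_GS = 2.11 V.
I_D = (V_DD − V_GS)/R = (6.92 − 2.11) / 1.83 = 2.63 mA.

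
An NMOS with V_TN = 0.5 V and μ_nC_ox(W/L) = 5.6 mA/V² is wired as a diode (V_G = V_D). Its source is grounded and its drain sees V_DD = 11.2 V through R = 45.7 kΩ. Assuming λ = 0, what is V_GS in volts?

V_GS = 0.785 V

With gate tied to drain, V_GS = V_DS ≥ V_GS − V_TN, so the device is in saturation.
KCL at the drain: ½ k_n (V_GS − V_TN)² = (V_DD − V_GS)/R.
Let x = V_GS − 0.5. Then 128 x² + x − 10.7 = 0, giving x = 0.285 V (positive root), so V_GS = 0.785 V.
I_D = (V_DD − V_GS)/R = (11.2 − 0.785) / 45.7 = 0.228 mA.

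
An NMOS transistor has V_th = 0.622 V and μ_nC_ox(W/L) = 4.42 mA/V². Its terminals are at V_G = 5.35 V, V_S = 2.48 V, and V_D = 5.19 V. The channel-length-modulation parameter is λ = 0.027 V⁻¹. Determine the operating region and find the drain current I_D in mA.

V_GS = V_G − V_S = 5.35 − 2.48 = 2.87 V; V_DS = V_D − V_S = 5.19 − 2.48 = 2.71 V.
V_ov = V_GS − V_th = 2.87 − 0.622 = 2.25 V.
Since V_DS = 2.71 V ≥ V_ov = 2.25 V, the device is in saturation.
I_D = ½ k_n V_ov² (1 + λ V_DS) = 0.5 × 4.42 × 2.25² × (1 + 0.027 × 2.71) = 12 mA.

Saturation; I_D = 12.0 mA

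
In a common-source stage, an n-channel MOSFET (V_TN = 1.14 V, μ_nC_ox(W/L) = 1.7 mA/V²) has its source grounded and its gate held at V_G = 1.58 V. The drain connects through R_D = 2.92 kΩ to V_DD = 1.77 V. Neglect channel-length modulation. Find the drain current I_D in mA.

I_D = 0.165 mA

V_GS = V_G = 1.58 V, so V_ov = 1.58 − 1.14 = 0.44 V.
Assume saturation: I_D = ½ k_n V_ov² = 0.5 × 1.7 × 0.44² = 0.165 mA, giving V_DS = V_DD − I_D R_D = 1.77 − 0.165 × 2.92 = 1.29 V.
V_DS = 1.29 V ≥ V_ov = 0.44 V, confirming saturation.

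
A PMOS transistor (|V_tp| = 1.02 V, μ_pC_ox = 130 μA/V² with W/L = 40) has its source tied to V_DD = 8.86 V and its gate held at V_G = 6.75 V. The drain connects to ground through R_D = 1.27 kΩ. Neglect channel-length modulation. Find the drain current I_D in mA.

I_D = 3.09 mA

V_SG = V_DD − V_G = 8.86 − 6.75 = 2.11 V, so V_ov = 2.11 − 1.02 = 1.09 V.
k_p = μ_pC_ox · (W/L) = 5.2 mA/V².
Assume saturation: I_D = ½ k_p V_ov² = 0.5 × 5.2 × 1.09² = 3.09 mA, giving V_SD = V_DD − I_D R_D = 8.86 − 3.09 × 1.27 = 4.94 V.
V_SD = 4.94 V ≥ V_ov = 1.09 V, confirming saturation.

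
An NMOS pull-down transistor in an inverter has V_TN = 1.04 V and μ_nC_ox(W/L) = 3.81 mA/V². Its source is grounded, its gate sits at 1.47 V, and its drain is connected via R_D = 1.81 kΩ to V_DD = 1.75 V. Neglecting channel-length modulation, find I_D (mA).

I_D = 0.352 mA

V_GS = V_G = 1.47 V, so V_ov = 1.47 − 1.04 = 0.43 V.
Assume saturation: I_D = ½ k_n V_ov² = 0.5 × 3.81 × 0.43² = 0.352 mA, giving V_DS = V_DD − I_D R_D = 1.75 − 0.352 × 1.81 = 1.11 V.
V_DS = 1.11 V ≥ V_ov = 0.43 V, confirming saturation.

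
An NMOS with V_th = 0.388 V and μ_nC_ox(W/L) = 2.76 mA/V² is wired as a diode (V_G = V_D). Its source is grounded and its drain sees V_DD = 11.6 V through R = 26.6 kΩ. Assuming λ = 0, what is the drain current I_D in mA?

With gate tied to drain, V_GS = V_DS ≥ V_GS − V_th, so the device is in saturation.
KCL at the drain: ½ k_n (V_GS − V_th)² = (V_DD − V_GS)/R.
Let x = V_GS − 0.388. Then 36.7 x² + x − 11.21 = 0, giving x = 0.539 V (positive root), so V_GS = 0.927 V.
I_D = (V_DD − V_GS)/R = (11.6 − 0.927) / 26.6 = 0.401 mA.

I_D = 0.401 mA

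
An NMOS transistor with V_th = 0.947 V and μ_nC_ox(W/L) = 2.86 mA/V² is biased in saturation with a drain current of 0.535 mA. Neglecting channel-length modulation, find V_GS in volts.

In saturation I_D = ½ k_n (V_GS − V_th)², so V_GS − V_th = √(2 I_D / k_n) = √(2 × 0.535 / 2.86) = 0.612 V.
V_GS = 0.947 + 0.612 = 1.56 V.

V_GS = 1.56 V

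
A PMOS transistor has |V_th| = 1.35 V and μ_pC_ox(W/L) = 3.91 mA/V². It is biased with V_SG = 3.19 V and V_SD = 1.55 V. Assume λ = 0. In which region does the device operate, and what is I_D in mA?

V_ov = V_SG − |V_th| = 3.19 − 1.35 = 1.84 V.
Since V_SD = 1.55 V < V_ov = 1.84 V, the device is in the triode region.
I_D = k_p [V_ov · V_SD − ½ V_SD²] = 3.91 × [1.84 × 1.55 − 0.5 × 1.55²] = 6.45 mA.

Triode; I_D = 6.45 mA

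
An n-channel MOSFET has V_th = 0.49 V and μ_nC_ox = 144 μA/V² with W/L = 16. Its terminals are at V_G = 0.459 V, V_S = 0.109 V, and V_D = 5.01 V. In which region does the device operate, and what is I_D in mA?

V_GS = V_G − V_S = 0.459 − 0.109 = 0.35 V; V_DS = V_D − V_S = 5.01 − 0.109 = 4.9 V.
V_GS = 0.35 V < V_th = 0.49 V, so the transistor is in cutoff.

Cutoff; I_D = 0 mA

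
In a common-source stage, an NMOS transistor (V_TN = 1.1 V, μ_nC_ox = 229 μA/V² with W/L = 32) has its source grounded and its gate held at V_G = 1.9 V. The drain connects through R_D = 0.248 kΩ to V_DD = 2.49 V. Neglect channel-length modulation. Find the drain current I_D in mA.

V_GS = V_G = 1.9 V, so V_ov = 1.9 − 1.1 = 0.8 V.
k_n = μ_nC_ox · (W/L) = 7.328 mA/V².
Assume saturation: I_D = ½ k_n V_ov² = 0.5 × 7.328 × 0.8² = 2.34 mA, giving V_DS = V_DD − I_D R_D = 2.49 − 2.34 × 0.248 = 1.91 V.
V_DS = 1.91 V ≥ V_ov = 0.8 V, confirming saturation.

I_D = 2.34 mA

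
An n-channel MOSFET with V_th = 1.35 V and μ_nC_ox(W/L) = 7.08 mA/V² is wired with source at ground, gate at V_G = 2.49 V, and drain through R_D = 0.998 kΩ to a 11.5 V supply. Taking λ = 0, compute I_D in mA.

V_GS = V_G = 2.49 V, so V_ov = 2.49 − 1.35 = 1.14 V.
Assume saturation: I_D = ½ k_n V_ov² = 0.5 × 7.08 × 1.14² = 4.6 mA, giving V_DS = V_DD − I_D R_D = 11.5 − 4.6 × 0.998 = 6.91 V.
V_DS = 6.91 V ≥ V_ov = 1.14 V, confirming saturation.

I_D = 4.60 mA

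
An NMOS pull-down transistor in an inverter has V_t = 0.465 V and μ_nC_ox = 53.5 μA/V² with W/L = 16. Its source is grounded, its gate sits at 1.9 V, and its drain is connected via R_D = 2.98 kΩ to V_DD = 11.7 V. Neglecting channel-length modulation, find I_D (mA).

I_D = 0.881 mA

V_GS = V_G = 1.9 V, so V_ov = 1.9 − 0.465 = 1.43 V.
k_n = μ_nC_ox · (W/L) = 0.856 mA/V².
Assume saturation: I_D = ½ k_n V_ov² = 0.5 × 0.856 × 1.43² = 0.881 mA, giving V_DS = V_DD − I_D R_D = 11.7 − 0.881 × 2.98 = 9.07 V.
V_DS = 9.07 V ≥ V_ov = 1.43 V, confirming saturation.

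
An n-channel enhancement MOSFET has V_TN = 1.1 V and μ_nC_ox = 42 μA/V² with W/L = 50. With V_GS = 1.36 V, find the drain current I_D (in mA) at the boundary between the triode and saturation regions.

At the boundary V_DS = V_ov = V_GS − V_TN = 1.36 − 1.1 = 0.26 V.
k_n = μ_nC_ox · (W/L) = 2.1 mA/V².
I_D = ½ k_n V_ov² = 0.5 × 2.1 × 0.26² = 0.071 mA.

I_D = 0.0710 mA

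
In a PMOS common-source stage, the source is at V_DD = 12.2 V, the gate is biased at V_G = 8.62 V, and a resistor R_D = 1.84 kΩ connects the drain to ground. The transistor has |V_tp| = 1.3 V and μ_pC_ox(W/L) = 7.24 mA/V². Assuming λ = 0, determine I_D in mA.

V_SG = V_DD − V_G = 12.2 − 8.62 = 3.58 V, so V_ov = 3.58 − 1.3 = 2.28 V.
Assume saturation: I_D = ½ k_p V_ov² = 0.5 × 7.24 × 2.28² = 18.8 mA, giving V_SD = V_DD − I_D R_D = 12.2 − 18.8 × 1.84 = -22.4 V.
But -22.4 V < V_ov = 2.28 V, so the device is actually in triode.
In triode I_D = k_p[V_ov V_SD − ½ V_SD²] and I_D = (V_DD − V_SD)/R_D. Equating: 6.66 V_SD² − 31.37 V_SD + 12.2 = 0, giving V_SD = 0.428 V (the root below V_ov).
I_D = (12.2 − 0.428) / 1.84 = 6.4 mA.

I_D = 6.40 mA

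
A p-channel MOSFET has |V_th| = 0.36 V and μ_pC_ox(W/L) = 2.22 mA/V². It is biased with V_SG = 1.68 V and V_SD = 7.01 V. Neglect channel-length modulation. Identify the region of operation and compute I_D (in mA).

V_ov = V_SG − |V_th| = 1.68 − 0.36 = 1.32 V.
Since V_SD = 7.01 V ≥ V_ov = 1.32 V, the device is in saturation.
I_D = ½ k_p V_ov² = 0.5 × 2.22 × 1.32² = 1.93 mA.

Saturation; I_D = 1.93 mA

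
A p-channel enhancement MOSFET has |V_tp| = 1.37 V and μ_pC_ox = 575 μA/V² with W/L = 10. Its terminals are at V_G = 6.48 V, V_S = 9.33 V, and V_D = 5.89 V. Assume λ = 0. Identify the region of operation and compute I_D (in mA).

Saturation; I_D = 6.30 mA

V_SG = V_S − V_G = 9.33 − 6.48 = 2.85 V; V_SD = V_S − V_D = 9.33 − 5.89 = 3.44 V.
k_p = μ_pC_ox · (W/L) = 5.75 mA/V².
V_ov = V_SG − |V_tp| = 2.85 − 1.37 = 1.48 V.
Since V_SD = 3.44 V ≥ V_ov = 1.48 V, the device is in saturation.
I_D = ½ k_p V_ov² = 0.5 × 5.75 × 1.48² = 6.3 mA.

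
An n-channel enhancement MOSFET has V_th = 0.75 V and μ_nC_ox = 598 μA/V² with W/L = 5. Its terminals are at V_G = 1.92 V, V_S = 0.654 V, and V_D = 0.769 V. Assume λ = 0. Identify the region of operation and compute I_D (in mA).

V_GS = V_G − V_S = 1.92 − 0.654 = 1.27 V; V_DS = V_D − V_S = 0.769 − 0.654 = 0.115 V.
k_n = μ_nC_ox · (W/L) = 2.99 mA/V².
V_ov = V_GS − V_th = 1.27 − 0.75 = 0.516 V.
Since V_DS = 0.115 V < V_ov = 0.516 V, the device is in the triode region.
I_D = k_n [V_ov · V_DS − ½ V_DS²] = 2.99 × [0.516 × 0.115 − 0.5 × 0.115²] = 0.158 mA.

Triode; I_D = 0.158 mA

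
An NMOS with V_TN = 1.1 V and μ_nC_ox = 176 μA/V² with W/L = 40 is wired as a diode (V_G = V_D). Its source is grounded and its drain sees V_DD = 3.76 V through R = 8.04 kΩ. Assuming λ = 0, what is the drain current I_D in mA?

With gate tied to drain, V_GS = V_DS ≥ V_GS − V_TN, so the device is in saturation.
k_n = μ_nC_ox · (W/L) = 7.04 mA/V².
KCL at the drain: ½ k_n (V_GS − V_TN)² = (V_DD − V_GS)/R.
Let x = V_GS − 1.1. Then 28.3 x² + x − 2.66 = 0, giving x = 0.289 V (positive root), so V_GS = 1.39 V.
I_D = (V_DD − V_GS)/R = (3.76 − 1.39) / 8.04 = 0.295 mA.

I_D = 0.295 mA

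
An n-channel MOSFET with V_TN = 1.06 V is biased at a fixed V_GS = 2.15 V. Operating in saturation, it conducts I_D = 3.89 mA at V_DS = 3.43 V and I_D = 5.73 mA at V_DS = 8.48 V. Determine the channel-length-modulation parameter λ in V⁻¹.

With V_GS fixed, I_D ∝ (1 + λ V_DS) in saturation, so I_D2/I_D1 = (1 + λ V_DS2)/(1 + λ V_DS1).
5.73/3.89 = 1.473 = (1 + 8.48 λ)/(1 + 3.43 λ).
Solving: λ (I_D1 V_DS2 − I_D2 V_DS1) = I_D2 − I_D1, so λ = (5.73 − 3.89) / (3.89 × 8.48 − 5.73 × 3.43) = 1.84 / 13.3 = 0.138 V⁻¹.

λ = 0.138 V⁻¹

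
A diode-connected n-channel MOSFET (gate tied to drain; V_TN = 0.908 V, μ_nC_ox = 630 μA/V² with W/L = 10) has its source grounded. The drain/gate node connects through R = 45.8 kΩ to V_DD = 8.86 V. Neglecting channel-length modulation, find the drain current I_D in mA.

With gate tied to drain, V_GS = V_DS ≥ V_GS − V_TN, so the device is in saturation.
k_n = μ_nC_ox · (W/L) = 6.3 mA/V².
KCL at the drain: ½ k_n (V_GS − V_TN)² = (V_DD − V_GS)/R.
Let x = V_GS − 0.908. Then 144 x² + x − 7.952 = 0, giving x = 0.231 V (positive root), so V_GS = 1.14 V.
I_D = (V_DD − V_GS)/R = (8.86 − 1.14) / 45.8 = 0.169 mA.

I_D = 0.169 mA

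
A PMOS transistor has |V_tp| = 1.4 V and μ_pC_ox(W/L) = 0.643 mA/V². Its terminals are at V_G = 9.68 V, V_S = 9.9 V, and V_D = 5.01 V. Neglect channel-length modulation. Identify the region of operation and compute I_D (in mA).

V_SG = V_S − V_G = 9.9 − 9.68 = 0.22 V; V_SD = V_S − V_D = 9.9 − 5.01 = 4.89 V.
V_SG = 0.22 V < |V_tp| = 1.4 V, so the transistor is in cutoff.

Cutoff; I_D = 0 mA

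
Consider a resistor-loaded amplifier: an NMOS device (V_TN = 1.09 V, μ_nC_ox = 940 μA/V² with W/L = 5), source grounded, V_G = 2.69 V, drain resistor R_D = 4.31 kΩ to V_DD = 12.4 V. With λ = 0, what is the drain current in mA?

I_D = 2.78 mA

V_GS = V_G = 2.69 V, so V_ov = 2.69 − 1.09 = 1.6 V.
k_n = μ_nC_ox · (W/L) = 4.7 mA/V².
Assume saturation: I_D = ½ k_n V_ov² = 0.5 × 4.7 × 1.6² = 6.02 mA, giving V_DS = V_DD − I_D R_D = 12.4 − 6.02 × 4.31 = -13.5 V.
But -13.5 V < V_ov = 1.6 V, so the device is actually in triode.
In triode I_D = k_n[V_ov V_DS − ½ V_DS²] and I_D = (V_DD − V_DS)/R_D. Equating: 10.1 V_DS² − 33.41 V_DS + 12.4 = 0, giving V_DS = 0.426 V (the root below V_ov).
I_D = (12.4 − 0.426) / 4.31 = 2.78 mA.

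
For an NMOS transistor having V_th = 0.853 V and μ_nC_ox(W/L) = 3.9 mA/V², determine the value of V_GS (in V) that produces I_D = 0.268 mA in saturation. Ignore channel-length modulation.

In saturation I_D = ½ k_n (V_GS − V_th)², so V_GS − V_th = √(2 I_D / k_n) = √(2 × 0.268 / 3.9) = 0.371 V.
V_GS = 0.853 + 0.371 = 1.22 V.

V_GS = 1.22 V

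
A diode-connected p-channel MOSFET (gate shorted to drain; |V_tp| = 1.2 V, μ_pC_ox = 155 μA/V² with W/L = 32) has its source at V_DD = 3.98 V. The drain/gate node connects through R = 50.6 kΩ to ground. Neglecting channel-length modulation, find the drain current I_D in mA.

I_D = 0.0521 mA

With gate tied to drain, V_SG = V_SD ≥ V_SG − |V_tp|, so the device is in saturation.
k_p = μ_pC_ox · (W/L) = 4.96 mA/V².
KCL at the drain: ½ k_p (V_SG − |V_tp|)² = (V_DD − V_SG)/R.
Let x = V_SG − 1.2. Then 125 x² + x − 2.78 = 0, giving x = 0.145 V (positive root), so V_SG = 1.34 V.
I_D = (V_DD − V_SG)/R = (3.98 − 1.34) / 50.6 = 0.0521 mA.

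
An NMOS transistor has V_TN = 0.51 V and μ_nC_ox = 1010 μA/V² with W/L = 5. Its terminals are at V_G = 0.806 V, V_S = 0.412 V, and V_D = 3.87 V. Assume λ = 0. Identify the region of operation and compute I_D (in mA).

Cutoff; I_D = 0 mA

V_GS = V_G − V_S = 0.806 − 0.412 = 0.394 V; V_DS = V_D − V_S = 3.87 − 0.412 = 3.46 V.
V_GS = 0.394 V < V_TN = 0.51 V, so the transistor is in cutoff.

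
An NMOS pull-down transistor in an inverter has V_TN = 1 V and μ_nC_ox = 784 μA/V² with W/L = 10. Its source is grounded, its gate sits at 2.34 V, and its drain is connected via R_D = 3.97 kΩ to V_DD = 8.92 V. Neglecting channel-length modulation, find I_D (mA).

V_GS = V_G = 2.34 V, so V_ov = 2.34 − 1 = 1.34 V.
k_n = μ_nC_ox · (W/L) = 7.84 mA/V².
Assume saturation: I_D = ½ k_n V_ov² = 0.5 × 7.84 × 1.34² = 7.04 mA, giving V_DS = V_DD − I_D R_D = 8.92 − 7.04 × 3.97 = -19 V.
But -19 V < V_ov = 1.34 V, so the device is actually in triode.
In triode I_D = k_n[V_ov V_DS − ½ V_DS²] and I_D = (V_DD − V_DS)/R_D. Equating: 15.6 V_DS² − 42.71 V_DS + 8.92 = 0, giving V_DS = 0.228 V (the root below V_ov).
I_D = (8.92 − 0.228) / 3.97 = 2.19 mA.

I_D = 2.19 mA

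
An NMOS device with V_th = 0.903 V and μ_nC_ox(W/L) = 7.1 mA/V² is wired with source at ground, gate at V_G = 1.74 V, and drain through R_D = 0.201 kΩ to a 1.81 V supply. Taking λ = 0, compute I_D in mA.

V_GS = V_G = 1.74 V, so V_ov = 1.74 − 0.903 = 0.837 V.
Assume saturation: I_D = ½ k_n V_ov² = 0.5 × 7.1 × 0.837² = 2.49 mA, giving V_DS = V_DD − I_D R_D = 1.81 − 2.49 × 0.201 = 1.31 V.
V_DS = 1.31 V ≥ V_ov = 0.837 V, confirming saturation.

I_D = 2.49 mA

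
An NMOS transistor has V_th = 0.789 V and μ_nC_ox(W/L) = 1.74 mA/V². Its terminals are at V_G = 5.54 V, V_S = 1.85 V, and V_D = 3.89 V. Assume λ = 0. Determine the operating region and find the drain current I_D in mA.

V_GS = V_G − V_S = 5.54 − 1.85 = 3.69 V; V_DS = V_D − V_S = 3.89 − 1.85 = 2.04 V.
V_ov = V_GS − V_th = 3.69 − 0.789 = 2.9 V.
Since V_DS = 2.04 V < V_ov = 2.9 V, the device is in the triode region.
I_D = k_n [V_ov · V_DS − ½ V_DS²] = 1.74 × [2.9 × 2.04 − 0.5 × 2.04²] = 6.68 mA.

Triode; I_D = 6.68 mA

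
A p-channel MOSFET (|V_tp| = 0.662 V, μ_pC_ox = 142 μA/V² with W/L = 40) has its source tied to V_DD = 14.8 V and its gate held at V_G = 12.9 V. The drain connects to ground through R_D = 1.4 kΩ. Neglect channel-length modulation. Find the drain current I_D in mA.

I_D = 4.35 mA

V_SG = V_DD − V_G = 14.8 − 12.9 = 1.9 V, so V_ov = 1.9 − 0.662 = 1.24 V.
k_p = μ_pC_ox · (W/L) = 5.68 mA/V².
Assume saturation: I_D = ½ k_p V_ov² = 0.5 × 5.68 × 1.24² = 4.35 mA, giving V_SD = V_DD − I_D R_D = 14.8 − 4.35 × 1.4 = 8.71 V.
V_SD = 8.71 V ≥ V_ov = 1.24 V, confirming saturation.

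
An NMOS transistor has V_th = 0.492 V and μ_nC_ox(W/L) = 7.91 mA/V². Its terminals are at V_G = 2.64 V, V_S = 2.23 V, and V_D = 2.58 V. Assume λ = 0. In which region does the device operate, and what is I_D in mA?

Cutoff; I_D = 0 mA

V_GS = V_G − V_S = 2.64 − 2.23 = 0.41 V; V_DS = V_D − V_S = 2.58 − 2.23 = 0.35 V.
V_GS = 0.41 V < V_th = 0.492 V, so the transistor is in cutoff.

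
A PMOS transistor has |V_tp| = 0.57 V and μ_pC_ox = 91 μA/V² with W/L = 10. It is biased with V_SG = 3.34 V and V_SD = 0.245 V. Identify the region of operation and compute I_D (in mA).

Triode; I_D = 0.590 mA

k_p = μ_pC_ox · (W/L) = 0.91 mA/V².
V_ov = V_SG − |V_tp| = 3.34 − 0.57 = 2.77 V.
Since V_SD = 0.245 V < V_ov = 2.77 V, the device is in the triode region.
I_D = k_p [V_ov · V_SD − ½ V_SD²] = 0.91 × [2.77 × 0.245 − 0.5 × 0.245²] = 0.59 mA.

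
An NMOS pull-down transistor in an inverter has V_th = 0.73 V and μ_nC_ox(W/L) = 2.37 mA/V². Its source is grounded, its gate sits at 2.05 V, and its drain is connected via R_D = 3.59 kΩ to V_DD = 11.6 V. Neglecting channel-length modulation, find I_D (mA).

I_D = 2.06 mA

V_GS = V_G = 2.05 V, so V_ov = 2.05 − 0.73 = 1.32 V.
Assume saturation: I_D = ½ k_n V_ov² = 0.5 × 2.37 × 1.32² = 2.06 mA, giving V_DS = V_DD − I_D R_D = 11.6 − 2.06 × 3.59 = 4.19 V.
V_DS = 4.19 V ≥ V_ov = 1.32 V, confirming saturation.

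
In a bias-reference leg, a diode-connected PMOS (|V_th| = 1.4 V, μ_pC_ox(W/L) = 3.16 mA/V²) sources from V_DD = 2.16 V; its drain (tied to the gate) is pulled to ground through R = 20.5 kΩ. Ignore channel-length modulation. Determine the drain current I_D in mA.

I_D = 0.0303 mA

With gate tied to drain, V_SG = V_SD ≥ V_SG − |V_th|, so the device is in saturation.
KCL at the drain: ½ k_p (V_SG − |V_th|)² = (V_DD − V_SG)/R.
Let x = V_SG − 1.4. Then 32.4 x² + x − 0.76 = 0, giving x = 0.139 V (positive root), so V_SG = 1.54 V.
I_D = (V_DD − V_SG)/R = (2.16 − 1.54) / 20.5 = 0.0303 mA.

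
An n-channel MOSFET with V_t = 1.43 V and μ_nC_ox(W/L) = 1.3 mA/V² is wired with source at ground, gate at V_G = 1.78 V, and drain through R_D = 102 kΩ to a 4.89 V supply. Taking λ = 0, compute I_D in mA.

I_D = 0.0467 mA

V_GS = V_G = 1.78 V, so V_ov = 1.78 − 1.43 = 0.35 V.
Assume saturation: I_D = ½ k_n V_ov² = 0.5 × 1.3 × 0.35² = 0.0796 mA, giving V_DS = V_DD − I_D R_D = 4.89 − 0.0796 × 102 = -3.23 V.
But -3.23 V < V_ov = 0.35 V, so the device is actually in triode.
In triode I_D = k_n[V_ov V_DS − ½ V_DS²] and I_D = (V_DD − V_DS)/R_D. Equating: 66.3 V_DS² − 47.41 V_DS + 4.89 = 0, giving V_DS = 0.125 V (the root below V_ov).
I_D = (4.89 − 0.125) / 102 = 0.0467 mA.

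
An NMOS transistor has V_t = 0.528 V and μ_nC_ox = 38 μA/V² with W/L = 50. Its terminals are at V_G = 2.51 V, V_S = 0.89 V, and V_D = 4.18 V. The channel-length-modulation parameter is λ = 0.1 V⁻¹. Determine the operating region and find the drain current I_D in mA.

Saturation; I_D = 1.51 mA

V_GS = V_G − V_S = 2.51 − 0.89 = 1.62 V; V_DS = V_D − V_S = 4.18 − 0.89 = 3.29 V.
k_n = μ_nC_ox · (W/L) = 1.9 mA/V².
V_ov = V_GS − V_t = 1.62 − 0.528 = 1.09 V.
Since V_DS = 3.29 V ≥ V_ov = 1.09 V, the device is in saturation.
I_D = ½ k_n V_ov² (1 + λ V_DS) = 0.5 × 1.9 × 1.09² × (1 + 0.1 × 3.29) = 1.51 mA.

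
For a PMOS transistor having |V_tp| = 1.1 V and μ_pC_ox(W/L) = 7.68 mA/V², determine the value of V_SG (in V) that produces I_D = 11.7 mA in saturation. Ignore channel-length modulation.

In saturation I_D = ½ k_p (V_SG − |V_tp|)², so V_SG − |V_tp| = √(2 I_D / k_p) = √(2 × 11.7 / 7.68) = 1.75 V.
V_SG = 1.1 + 1.75 = 2.85 V.

V_SG = 2.85 V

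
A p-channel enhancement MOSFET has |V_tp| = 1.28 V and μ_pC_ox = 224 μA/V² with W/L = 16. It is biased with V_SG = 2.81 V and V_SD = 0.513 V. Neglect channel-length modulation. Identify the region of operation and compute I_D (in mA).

k_p = μ_pC_ox · (W/L) = 3.584 mA/V².
V_ov = V_SG − |V_tp| = 2.81 − 1.28 = 1.53 V.
Since V_SD = 0.513 V < V_ov = 1.53 V, the device is in the triode region.
I_D = k_p [V_ov · V_SD − ½ V_SD²] = 3.584 × [1.53 × 0.513 − 0.5 × 0.513²] = 2.34 mA.

Triode; I_D = 2.34 mA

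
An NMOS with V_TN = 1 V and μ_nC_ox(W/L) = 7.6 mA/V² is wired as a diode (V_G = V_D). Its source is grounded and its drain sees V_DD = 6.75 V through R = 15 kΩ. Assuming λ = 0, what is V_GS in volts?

V_GS = 1.31 V

With gate tied to drain, V_GS = V_DS ≥ V_GS − V_TN, so the device is in saturation.
KCL at the drain: ½ k_n (V_GS − V_TN)² = (V_DD − V_GS)/R.
Let x = V_GS − 1. Then 57 x² + x − 5.75 = 0, giving x = 0.309 V (positive root), so V_GS = 1.31 V.
I_D = (V_DD − V_GS)/R = (6.75 − 1.31) / 15 = 0.363 mA.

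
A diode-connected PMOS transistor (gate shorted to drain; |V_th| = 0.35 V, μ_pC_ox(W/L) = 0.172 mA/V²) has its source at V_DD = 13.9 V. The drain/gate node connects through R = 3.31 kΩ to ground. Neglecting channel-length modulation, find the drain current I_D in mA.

With gate tied to drain, V_SG = V_SD ≥ V_SG − |V_th|, so the device is in saturation.
KCL at the drain: ½ k_p (V_SG − |V_th|)² = (V_DD − V_SG)/R.
Let x = V_SG − 0.35. Then 0.285 x² + x − 13.55 = 0, giving x = 5.36 V (positive root), so V_SG = 5.71 V.
I_D = (V_DD − V_SG)/R = (13.9 − 5.71) / 3.31 = 2.47 mA.

I_D = 2.47 mA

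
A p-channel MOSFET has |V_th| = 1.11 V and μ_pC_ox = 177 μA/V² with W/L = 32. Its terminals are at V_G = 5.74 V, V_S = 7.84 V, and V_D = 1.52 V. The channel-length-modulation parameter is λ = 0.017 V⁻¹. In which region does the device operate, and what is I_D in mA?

Saturation; I_D = 3.07 mA

V_SG = V_S − V_G = 7.84 − 5.74 = 2.1 V; V_SD = V_S − V_D = 7.84 − 1.52 = 6.32 V.
k_p = μ_pC_ox · (W/L) = 5.664 mA/V².
V_ov = V_SG − |V_th| = 2.1 − 1.11 = 0.99 V.
Since V_SD = 6.32 V ≥ V_ov = 0.99 V, the device is in saturation.
I_D = ½ k_p V_ov² (1 + λ V_SD) = 0.5 × 5.664 × 0.99² × (1 + 0.017 × 6.32) = 3.07 mA.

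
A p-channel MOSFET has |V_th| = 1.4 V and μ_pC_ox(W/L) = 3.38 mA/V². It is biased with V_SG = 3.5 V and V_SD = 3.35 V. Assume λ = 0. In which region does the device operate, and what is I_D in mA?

Saturation; I_D = 7.45 mA

V_ov = V_SG − |V_th| = 3.5 − 1.4 = 2.1 V.
Since V_SD = 3.35 V ≥ V_ov = 2.1 V, the device is in saturation.
I_D = ½ k_p V_ov² = 0.5 × 3.38 × 2.1² = 7.45 mA.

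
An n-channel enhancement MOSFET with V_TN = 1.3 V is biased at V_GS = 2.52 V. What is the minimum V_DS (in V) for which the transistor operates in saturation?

The boundary between triode and saturation is V_DS = V_GS − V_TN = V_ov.
V_ov = 2.52 − 1.3 = 1.22 V.

V_DS,sat = 1.22 V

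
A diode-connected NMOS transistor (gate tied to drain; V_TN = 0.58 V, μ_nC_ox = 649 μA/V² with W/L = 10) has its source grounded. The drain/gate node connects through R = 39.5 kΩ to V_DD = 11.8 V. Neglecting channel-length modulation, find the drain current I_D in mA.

I_D = 0.277 mA

With gate tied to drain, V_GS = V_DS ≥ V_GS − V_TN, so the device is in saturation.
k_n = μ_nC_ox · (W/L) = 6.49 mA/V².
KCL at the drain: ½ k_n (V_GS − V_TN)² = (V_DD − V_GS)/R.
Let x = V_GS − 0.58. Then 128 x² + x − 11.22 = 0, giving x = 0.292 V (positive root), so V_GS = 0.872 V.
I_D = (V_DD − V_GS)/R = (11.8 − 0.872) / 39.5 = 0.277 mA.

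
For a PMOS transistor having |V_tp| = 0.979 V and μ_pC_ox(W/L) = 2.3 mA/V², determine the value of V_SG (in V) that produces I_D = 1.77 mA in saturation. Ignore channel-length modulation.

In saturation I_D = ½ k_p (V_SG − |V_tp|)², so V_SG − |V_tp| = √(2 I_D / k_p) = √(2 × 1.77 / 2.3) = 1.24 V.
V_SG = 0.979 + 1.24 = 2.22 V.

V_SG = 2.22 V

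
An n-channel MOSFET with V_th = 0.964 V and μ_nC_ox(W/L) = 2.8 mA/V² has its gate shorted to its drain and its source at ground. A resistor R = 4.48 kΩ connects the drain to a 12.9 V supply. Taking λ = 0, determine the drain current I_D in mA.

I_D = 2.37 mA

With gate tied to drain, V_GS = V_DS ≥ V_GS − V_th, so the device is in saturation.
KCL at the drain: ½ k_n (V_GS − V_th)² = (V_DD − V_GS)/R.
Let x = V_GS − 0.964. Then 6.27 x² + x − 11.94 = 0, giving x = 1.3 V (positive root), so V_GS = 2.27 V.
I_D = (V_DD − V_GS)/R = (12.9 − 2.27) / 4.48 = 2.37 mA.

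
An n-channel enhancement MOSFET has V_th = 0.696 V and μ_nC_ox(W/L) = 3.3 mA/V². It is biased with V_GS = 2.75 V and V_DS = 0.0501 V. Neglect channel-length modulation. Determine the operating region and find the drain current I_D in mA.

V_ov = V_GS − V_th = 2.75 − 0.696 = 2.05 V.
Since V_DS = 0.0501 V < V_ov = 2.05 V, the device is in the triode region.
I_D = k_n [V_ov · V_DS − ½ V_DS²] = 3.3 × [2.05 × 0.0501 − 0.5 × 0.0501²] = 0.335 mA.

Triode; I_D = 0.335 mA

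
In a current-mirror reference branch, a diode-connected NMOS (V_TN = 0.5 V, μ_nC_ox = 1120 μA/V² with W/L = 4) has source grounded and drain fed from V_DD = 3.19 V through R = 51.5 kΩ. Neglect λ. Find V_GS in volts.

V_GS = 0.648 V

With gate tied to drain, V_GS = V_DS ≥ V_GS − V_TN, so the device is in saturation.
k_n = μ_nC_ox · (W/L) = 4.48 mA/V².
KCL at the drain: ½ k_n (V_GS − V_TN)² = (V_DD − V_GS)/R.
Let x = V_GS − 0.5. Then 115 x² + x − 2.69 = 0, giving x = 0.148 V (positive root), so V_GS = 0.648 V.
I_D = (V_DD − V_GS)/R = (3.19 − 0.648) / 51.5 = 0.0494 mA.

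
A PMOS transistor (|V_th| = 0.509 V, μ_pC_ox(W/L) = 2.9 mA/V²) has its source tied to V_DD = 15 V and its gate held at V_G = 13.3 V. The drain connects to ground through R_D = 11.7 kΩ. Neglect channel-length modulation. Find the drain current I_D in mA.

V_SG = V_DD − V_G = 15 − 13.3 = 1.7 V, so V_ov = 1.7 − 0.509 = 1.19 V.
Assume saturation: I_D = ½ k_p V_ov² = 0.5 × 2.9 × 1.19² = 2.06 mA, giving V_SD = V_DD − I_D R_D = 15 − 2.06 × 11.7 = -9.06 V.
But -9.06 V < V_ov = 1.19 V, so the device is actually in triode.
In triode I_D = k_p[V_ov V_SD − ½ V_SD²] and I_D = (V_DD − V_SD)/R_D. Equating: 17 V_SD² − 41.41 V_SD + 15 = 0, giving V_SD = 0.442 V (the root below V_ov).
I_D = (15 − 0.442) / 11.7 = 1.24 mA.

I_D = 1.24 mA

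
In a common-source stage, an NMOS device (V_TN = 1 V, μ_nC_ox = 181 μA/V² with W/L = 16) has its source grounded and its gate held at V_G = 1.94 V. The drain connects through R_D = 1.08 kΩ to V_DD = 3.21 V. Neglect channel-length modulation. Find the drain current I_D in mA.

V_GS = V_G = 1.94 V, so V_ov = 1.94 − 1 = 0.94 V.
k_n = μ_nC_ox · (W/L) = 2.896 mA/V².
Assume saturation: I_D = ½ k_n V_ov² = 0.5 × 2.896 × 0.94² = 1.28 mA, giving V_DS = V_DD − I_D R_D = 3.21 − 1.28 × 1.08 = 1.83 V.
V_DS = 1.83 V ≥ V_ov = 0.94 V, confirming saturation.

I_D = 1.28 mA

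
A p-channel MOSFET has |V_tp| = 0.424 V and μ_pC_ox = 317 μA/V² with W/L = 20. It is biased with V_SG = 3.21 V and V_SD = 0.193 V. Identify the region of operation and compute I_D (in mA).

k_p = μ_pC_ox · (W/L) = 6.34 mA/V².
V_ov = V_SG − |V_tp| = 3.21 − 0.424 = 2.79 V.
Since V_SD = 0.193 V < V_ov = 2.79 V, the device is in the triode region.
I_D = k_p [V_ov · V_SD − ½ V_SD²] = 6.34 × [2.79 × 0.193 − 0.5 × 0.193²] = 3.29 mA.

Triode; I_D = 3.29 mA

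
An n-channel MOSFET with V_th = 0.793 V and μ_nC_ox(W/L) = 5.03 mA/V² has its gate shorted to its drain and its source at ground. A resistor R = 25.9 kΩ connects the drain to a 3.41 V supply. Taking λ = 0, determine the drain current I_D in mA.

I_D = 0.0936 mA

With gate tied to drain, V_GS = V_DS ≥ V_GS − V_th, so the device is in saturation.
KCL at the drain: ½ k_n (V_GS − V_th)² = (V_DD − V_GS)/R.
Let x = V_GS − 0.793. Then 65.1 x² + x − 2.617 = 0, giving x = 0.193 V (positive root), so V_GS = 0.986 V.
I_D = (V_DD − V_GS)/R = (3.41 − 0.986) / 25.9 = 0.0936 mA.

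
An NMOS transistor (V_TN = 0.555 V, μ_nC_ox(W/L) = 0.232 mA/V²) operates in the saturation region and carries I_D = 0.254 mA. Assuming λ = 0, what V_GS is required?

V_GS = 2.03 V

In saturation I_D = ½ k_n (V_GS − V_TN)², so V_GS − V_TN = √(2 I_D / k_n) = √(2 × 0.254 / 0.232) = 1.48 V.
V_GS = 0.555 + 1.48 = 2.03 V.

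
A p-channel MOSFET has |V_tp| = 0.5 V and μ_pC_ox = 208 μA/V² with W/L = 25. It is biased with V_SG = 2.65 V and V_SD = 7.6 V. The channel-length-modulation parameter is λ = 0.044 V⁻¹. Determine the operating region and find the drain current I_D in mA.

k_p = μ_pC_ox · (W/L) = 5.2 mA/V².
V_ov = V_SG − |V_tp| = 2.65 − 0.5 = 2.15 V.
Since V_SD = 7.6 V ≥ V_ov = 2.15 V, the device is in saturation.
I_D = ½ k_p V_ov² (1 + λ V_SD) = 0.5 × 5.2 × 2.15² × (1 + 0.044 × 7.6) = 16 mA.

Saturation; I_D = 16.0 mA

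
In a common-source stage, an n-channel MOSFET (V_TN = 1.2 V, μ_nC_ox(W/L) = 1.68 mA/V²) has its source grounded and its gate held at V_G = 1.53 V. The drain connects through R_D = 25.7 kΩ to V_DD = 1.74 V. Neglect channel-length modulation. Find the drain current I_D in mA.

I_D = 0.0621 mA

V_GS = V_G = 1.53 V, so V_ov = 1.53 − 1.2 = 0.33 V.
Assume saturation: I_D = ½ k_n V_ov² = 0.5 × 1.68 × 0.33² = 0.0915 mA, giving V_DS = V_DD − I_D R_D = 1.74 − 0.0915 × 25.7 = -0.611 V.
But -0.611 V < V_ov = 0.33 V, so the device is actually in triode.
In triode I_D = k_n[V_ov V_DS − ½ V_DS²] and I_D = (V_DD − V_DS)/R_D. Equating: 21.6 V_DS² − 15.25 V_DS + 1.74 = 0, giving V_DS = 0.143 V (the root below V_ov).
I_D = (1.74 − 0.143) / 25.7 = 0.0621 mA.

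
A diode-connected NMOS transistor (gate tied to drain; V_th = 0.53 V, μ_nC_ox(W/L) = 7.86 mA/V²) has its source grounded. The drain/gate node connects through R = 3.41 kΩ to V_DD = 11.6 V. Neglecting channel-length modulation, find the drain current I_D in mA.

With gate tied to drain, V_GS = V_DS ≥ V_GS − V_th, so the device is in saturation.
KCL at the drain: ½ k_n (V_GS − V_th)² = (V_DD − V_GS)/R.
Let x = V_GS − 0.53. Then 13.4 x² + x − 11.07 = 0, giving x = 0.872 V (positive root), so V_GS = 1.4 V.
I_D = (V_DD − V_GS)/R = (11.6 − 1.4) / 3.41 = 2.99 mA.

I_D = 2.99 mA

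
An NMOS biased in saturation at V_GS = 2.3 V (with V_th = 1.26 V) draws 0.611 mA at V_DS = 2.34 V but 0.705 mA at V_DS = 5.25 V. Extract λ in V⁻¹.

With V_GS fixed, I_D ∝ (1 + λ V_DS) in saturation, so I_D2/I_D1 = (1 + λ V_DS2)/(1 + λ V_DS1).
0.705/0.611 = 1.154 = (1 + 5.25 λ)/(1 + 2.34 λ).
Solving: λ (I_D1 V_DS2 − I_D2 V_DS1) = I_D2 − I_D1, so λ = (0.705 − 0.611) / (0.611 × 5.25 − 0.705 × 2.34) = 0.094 / 1.56 = 0.0603 V⁻¹.

λ = 0.0603 V⁻¹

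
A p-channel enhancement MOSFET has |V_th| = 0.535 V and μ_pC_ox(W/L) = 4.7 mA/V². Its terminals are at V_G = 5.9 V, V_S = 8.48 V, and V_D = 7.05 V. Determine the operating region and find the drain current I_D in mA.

Triode; I_D = 8.94 mA

V_SG = V_S − V_G = 8.48 − 5.9 = 2.58 V; V_SD = V_S − V_D = 8.48 − 7.05 = 1.43 V.
V_ov = V_SG − |V_th| = 2.58 − 0.535 = 2.04 V.
Since V_SD = 1.43 V < V_ov = 2.04 V, the device is in the triode region.
I_D = k_p [V_ov · V_SD − ½ V_SD²] = 4.7 × [2.04 × 1.43 − 0.5 × 1.43²] = 8.94 mA.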